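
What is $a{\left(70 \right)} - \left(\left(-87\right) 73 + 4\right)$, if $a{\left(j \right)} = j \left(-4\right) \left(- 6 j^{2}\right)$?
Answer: $8238347$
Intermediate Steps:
$a{\left(j \right)} = 24 j^{3}$ ($a{\left(j \right)} = - 4 j \left(- 6 j^{2}\right) = 24 j^{3}$)
$a{\left(70 \right)} - \left(\left(-87\right) 73 + 4\right) = 24 \cdot 70^{3} - \left(\left(-87\right) 73 + 4\right) = 24 \cdot 343000 - \left(-6351 + 4\right) = 8232000 - -6347 = 8232000 + 6347 = 8238347$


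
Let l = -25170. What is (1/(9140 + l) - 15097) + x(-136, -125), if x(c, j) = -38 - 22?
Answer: -242966711/16030 ≈ -15157.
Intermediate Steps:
x(c, j) = -60
(1/(9140 + l) - 15097) + x(-136, -125) = (1/(9140 - 25170) - 15097) - 60 = (1/(-16030) - 15097) - 60 = (-1/16030 - 15097) - 60 = -242004911/16030 - 60 = -242966711/16030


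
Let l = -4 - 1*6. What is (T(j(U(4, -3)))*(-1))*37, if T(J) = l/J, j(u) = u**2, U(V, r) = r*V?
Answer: 185/72 ≈ 2.5694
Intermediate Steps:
U(V, r) = V*r
l = -10 (l = -4 - 6 = -10)
T(J) = -10/J
(T(j(U(4, -3)))*(-1))*37 = (-10/((4*(-3))**2)*(-1))*37 = (-10/((-12)**2)*(-1))*37 = (-10/144*(-1))*37 = (-10*1/144*(-1))*37 = -5/72*(-1)*37 = (5/72)*37 = 185/72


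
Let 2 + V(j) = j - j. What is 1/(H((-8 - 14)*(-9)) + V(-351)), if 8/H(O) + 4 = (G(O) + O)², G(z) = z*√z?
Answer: -1863985602007/3727969253617 + 29403*√22/3727969253617 ≈ -0.50000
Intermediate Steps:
G(z) = z^(3/2)
V(j) = -2 (V(j) = -2 + (j - j) = -2 + 0 = -2)
H(O) = 8/(-4 + (O + O^(3/2))²) (H(O) = 8/(-4 + (O^(3/2) + O)²) = 8/(-4 + (O + O^(3/2))²))
1/(H((-8 - 14)*(-9)) + V(-351)) = 1/(8/(-4 + ((-8 - 14)*(-9) + ((-8 - 14)*(-9))^(3/2))²) - 2) = 1/(8/(-4 + (-22*(-9) + (-22*(-9))^(3/2))²) - 2) = 1/(8/(-4 + (198 + 198^(3/2))²) - 2) = 1/(8/(-4 + (198 + 594*√22)²) - 2) = 1/(-2 + 8/(-4 + (198 + 594*√22)²))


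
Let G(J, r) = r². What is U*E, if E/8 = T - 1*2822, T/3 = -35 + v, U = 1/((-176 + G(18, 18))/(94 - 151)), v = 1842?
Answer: -296286/37 ≈ -8007.7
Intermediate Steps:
U = -57/148 (U = 1/((-176 + 18²)/(94 - 151)) = 1/((-176 + 324)/(-57)) = 1/(148*(-1/57)) = 1/(-148/57) = -57/148 ≈ -0.38514)
T = 5421 (T = 3*(-35 + 1842) = 3*1807 = 5421)
E = 20792 (E = 8*(5421 - 1*2822) = 8*(5421 - 2822) = 8*2599 = 20792)
U*E = -57/148*20792 = -296286/37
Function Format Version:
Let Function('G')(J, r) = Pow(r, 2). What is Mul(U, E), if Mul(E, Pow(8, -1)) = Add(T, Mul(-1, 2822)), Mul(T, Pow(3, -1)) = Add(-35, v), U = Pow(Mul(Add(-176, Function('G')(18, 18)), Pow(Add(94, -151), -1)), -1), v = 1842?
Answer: Rational(-296286, 37) ≈ -8007.7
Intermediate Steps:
U = Rational(-57, 148) (U = Pow(Mul(Add(-176, Pow(18, 2)), Pow(Add(94, -151), -1)), -1) = Pow(Mul(Add(-176, 324), Pow(-57, -1)), -1) = Pow(Mul(148, Rational(-1, 57)), -1) = Pow(Rational(-148, 57), -1) = Rational(-57, 148) ≈ -0.38514)
T = 5421 (T = Mul(3, Add(-35, 1842)) = Mul(3, 1807) = 5421)
E = 20792 (E = Mul(8, Add(5421, Mul(-1, 2822))) = Mul(8, Add(5421, -2822)) = Mul(8, 2599) = 20792)
Mul(U, E) = Mul(Rational(-57, 148), 20792) = Rational(-296286, 37)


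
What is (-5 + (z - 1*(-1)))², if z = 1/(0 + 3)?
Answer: 121/9 ≈ 13.444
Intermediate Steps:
z = ⅓ (z = 1/3 = ⅓ ≈ 0.33333)
(-5 + (z - 1*(-1)))² = (-5 + (⅓ - 1*(-1)))² = (-5 + (⅓ + 1))² = (-5 + 4/3)² = (-11/3)² = 121/9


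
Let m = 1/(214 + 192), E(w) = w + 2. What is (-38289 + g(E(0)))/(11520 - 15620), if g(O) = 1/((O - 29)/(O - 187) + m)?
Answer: 426732373/45702700 ≈ 9.3371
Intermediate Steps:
E(w) = 2 + w
m = 1/406 ≈ 0.0024631
g(O) = 1/(1/406 + (-29 + O)/(-187 + O)) (g(O) = 1/((O - 29)/(O - 187) + 1/406) = 1/((-29 + O)/(-187 + O) + 1/406) = 1/(1/406 + (-29 + O)/(-187 + O)))
(-38289 + g(E(0)))/(11520 - 15620) = (-38289 + 406*(-187 + (2 + 0))/(-11961 + 407*(2 + 0)))/(11520 - 15620) = (-38289 + 406*(-187 + 2)/(-11961 + 407*2))/(-4100) = (-38289 + 406*(-185)/(-11961 + 814))*(-1/4100) = (-38289 + 406*(-185)/(-11147))*(-1/4100) = (-38289 + 406*(-1/11147)*(-185))*(-1/4100) = (-38289 + 75110/11147)*(-1/4100) = -426732373/11147*(-1/4100) = 426732373/45702700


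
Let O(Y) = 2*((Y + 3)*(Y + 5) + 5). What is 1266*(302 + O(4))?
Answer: 554508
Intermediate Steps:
O(Y) = 10 + 2*(3 + Y)*(5 + Y) (O(Y) = 2*((3 + Y)*(5 + Y) + 5) = 2*(5 + (3 + Y)*(5 + Y)) = 10 + 2*(3 + Y)*(5 + Y))
1266*(302 + O(4)) = 1266*(302 + (40 + 2*4² + 16*4)) = 1266*(302 + (40 + 2*16 + 64)) = 1266*(302 + (40 + 32 + 64)) = 1266*(302 + 136) = 1266*438 = 554508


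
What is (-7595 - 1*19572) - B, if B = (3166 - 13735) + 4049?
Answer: -20647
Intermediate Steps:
B = -6520 (B = -10569 + 4049 = -6520)
(-7595 - 1*19572) - B = (-7595 - 1*19572) - 1*(-6520) = (-7595 - 19572) + 6520 = -27167 + 6520 = -20647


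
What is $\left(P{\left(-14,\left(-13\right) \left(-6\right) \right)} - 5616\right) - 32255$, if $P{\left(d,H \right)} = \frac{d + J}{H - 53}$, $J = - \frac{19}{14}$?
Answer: $- \frac{2651013}{70} \approx -37872.0$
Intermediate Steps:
$J = - \frac{19}{14}$ ($J = \left(-19\right) \frac{1}{14} = - \frac{19}{14} \approx -1.3571$)
$P{\left(d,H \right)} = \frac{- \frac{19}{14} + d}{-53 + H}$ ($P{\left(d,H \right)} = \frac{d - \frac{19}{14}}{H - 53} = \frac{- \frac{19}{14} + d}{-53 + H}$)
$\left(P{\left(-14,\left(-13\right) \left(-6\right) \right)} - 5616\right) - 32255 = \left(\frac{- \frac{19}{14} - 14}{-53 - -78} - 5616\right) - 32255 = \left(\frac{1}{-53 + 78} \left(- \frac{215}{14}\right) - 5616\right) - 32255 = \left(\frac{1}{25} \left(- \frac{215}{14}\right) - 5616\right) - 32255 = \left(- \frac{43}{70} - 5616\right) - 32255 = - \frac{393163}{70} - 32255 = - \frac{2651013}{70}$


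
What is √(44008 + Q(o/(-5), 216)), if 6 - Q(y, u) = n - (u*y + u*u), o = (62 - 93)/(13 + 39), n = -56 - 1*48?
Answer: 108*√32890/65 ≈ 301.33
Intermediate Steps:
n = -104 (n = -56 - 48 = -104)
o = -31/52 ≈ -0.59615
Q(y, u) = 110 + u² + u*y (Q(y, u) = 6 - (-104 - (u*y + u*u)) = 6 - (-104 - (u*y + u²)) = 6 - (-104 - (u² + u*y)) = 6 - (-104 + (-u² - u*y)) = 6 - (-104 - u² - u*y) = 6 + (104 + u² + u*y) = 110 + u² + u*y)
√(44008 + Q(o/(-5), 216)) = √(44008 + (110 + 216² + 216*(-31/52/(-5)))) = √(44008 + (110 + 46656 + 216*(-31/52*(-⅕)))) = √(44008 + (110 + 46656 + 216*(31/260))) = √(44008 + (110 + 46656 + 1674/65)) = √(44008 + 3041464/65) = √(5901984/65) = 108*√32890/65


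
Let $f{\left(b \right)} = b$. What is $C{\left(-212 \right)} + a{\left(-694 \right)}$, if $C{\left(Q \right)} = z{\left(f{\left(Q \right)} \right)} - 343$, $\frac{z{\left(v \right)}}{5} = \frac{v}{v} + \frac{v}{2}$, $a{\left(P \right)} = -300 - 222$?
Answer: $-1390$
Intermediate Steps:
$a{\left(P \right)} = -522$
$z{\left(v \right)} = 5 + \frac{5 v}{2}$ ($z{\left(v \right)} = 5 \left(\frac{v}{v} + \frac{v}{2}\right) = 5 \left(1 + v \frac{1}{2}\right) = 5 \left(1 + \frac{v}{2}\right) = 5 + \frac{5 v}{2}$)
$C{\left(Q \right)} = -338 + \frac{5 Q}{2}$ ($C{\left(Q \right)} = \left(5 + \frac{5 Q}{2}\right) - 343 = -338 + \frac{5 Q}{2}$)
$C{\left(-212 \right)} + a{\left(-694 \right)} = \left(-338 + \frac{5}{2} \left(-212\right)\right) - 522 = \left(-338 - 530\right) - 522 = -868 - 522 = -1390$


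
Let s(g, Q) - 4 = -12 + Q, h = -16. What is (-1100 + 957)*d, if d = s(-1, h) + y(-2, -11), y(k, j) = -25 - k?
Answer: 6721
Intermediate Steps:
s(g, Q) = -8 + Q (s(g, Q) = 4 + (-12 + Q) = -8 + Q)
d = -47 (d = (-8 - 16) + (-25 - 1*(-2)) = -24 + (-25 + 2) = -24 - 23 = -47)
(-1100 + 957)*d = (-1100 + 957)*(-47) = -143*(-47) = 6721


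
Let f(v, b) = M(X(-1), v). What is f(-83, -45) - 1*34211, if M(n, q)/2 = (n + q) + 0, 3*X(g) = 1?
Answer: -103129/3 ≈ -34376.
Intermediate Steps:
X(g) = ⅓ (X(g) = (⅓)*1 = ⅓)
M(n, q) = 2*n + 2*q (M(n, q) = 2*((n + q) + 0) = 2*(n + q) = 2*n + 2*q)
f(v, b) = ⅔ + 2*v (f(v, b) = 2*(⅓) + 2*v = ⅔ + 2*v)
f(-83, -45) - 1*34211 = (⅔ + 2*(-83)) - 1*34211 = (⅔ - 166) - 34211 = -496/3 - 34211 = -103129/3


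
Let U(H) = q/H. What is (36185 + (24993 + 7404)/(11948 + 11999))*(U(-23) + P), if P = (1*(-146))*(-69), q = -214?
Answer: 200967874758272/550781 ≈ 3.6488e+8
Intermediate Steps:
U(H) = -214/H
P = 10074 (P = -146*(-69) = 10074)
(36185 + (24993 + 7404)/(11948 + 11999))*(U(-23) + P) = (36185 + (24993 + 7404)/(11948 + 11999))*(-214/(-23) + 10074) = (36185 + 32397/23947)*(-214*(-1/23) + 10074) = (36185 + 32397*(1/23947))*(214/23 + 10074) = (36185 + 32397/23947)*(231916/23) = (866554592/23947)*(231916/23) = 200967874758272/550781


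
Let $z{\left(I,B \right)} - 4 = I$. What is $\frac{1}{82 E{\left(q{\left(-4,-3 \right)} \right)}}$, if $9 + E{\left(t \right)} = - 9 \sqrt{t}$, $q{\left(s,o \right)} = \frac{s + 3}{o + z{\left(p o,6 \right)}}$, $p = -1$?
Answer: $- \frac{2}{1845} + \frac{i}{1845} \approx -0.001084 + 0.00054201 i$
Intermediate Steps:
$z{\left(I,B \right)} = 4 + I$
$q{\left(s,o \right)} = \frac{3}{4} + \frac{s}{4}$ ($q{\left(s,o \right)} = \frac{s + 3}{o - \left(-4 + o\right)} = \frac{3 + s}{4} = \left(3 + s\right) \frac{1}{4} = \frac{3}{4} + \frac{s}{4}$)
$E{\left(t \right)} = -9 - 9 \sqrt{t}$
$\frac{1}{82 E{\left(q{\left(-4,-3 \right)} \right)}} = \frac{1}{82 \left(-9 - 9 \sqrt{\frac{3}{4} + \frac{1}{4} \left(-4\right)}\right)} = \frac{1}{82 \left(-9 - 9 \sqrt{\frac{3}{4} - 1}\right)} = \frac{1}{82 \left(-9 - 9 \sqrt{- \frac{1}{4}}\right)} = \frac{1}{82 \left(-9 - 9 \frac{i}{2}\right)} = \frac{1}{82 \left(-9 - \frac{9 i}{2}\right)} = \frac{1}{-738 - 369 i} = \frac{-738 + 369 i}{680805}$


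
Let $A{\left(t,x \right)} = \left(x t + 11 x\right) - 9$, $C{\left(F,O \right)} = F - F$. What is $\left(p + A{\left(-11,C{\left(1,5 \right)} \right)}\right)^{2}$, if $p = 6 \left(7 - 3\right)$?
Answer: $225$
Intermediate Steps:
$C{\left(F,O \right)} = 0$
$p = 24$ ($p = 6 \cdot 4 = 24$)
$A{\left(t,x \right)} = -9 + 11 x + t x$ ($A{\left(t,x \right)} = \left(t x + 11 x\right) - 9 = \left(11 x + t x\right) - 9 = -9 + 11 x + t x$)
$\left(p + A{\left(-11,C{\left(1,5 \right)} \right)}\right)^{2} = \left(24 - 9\right)^{2} = 15^{2} = 225$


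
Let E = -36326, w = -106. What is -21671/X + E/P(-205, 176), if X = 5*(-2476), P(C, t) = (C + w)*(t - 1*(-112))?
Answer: 298843001/138606480 ≈ 2.1561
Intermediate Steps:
P(C, t) = (-106 + C)*(112 + t) (P(C, t) = (C - 106)*(t - 1*(-112)) = (-106 + C)*(t + 112) = (-106 + C)*(112 + t))
X = -12380
-21671/X + E/P(-205, 176) = -21671/(-12380) - 36326/(-11872 - 106*176 + 112*(-205) - 205*176) = -21671*(-1/12380) - 36326/(-11872 - 18656 - 22960 - 36080) = 21671/12380 - 36326/(-89568) = 21671/12380 - 36326*(-1/89568) = 21671/12380 + 18163/44784 = 298843001/138606480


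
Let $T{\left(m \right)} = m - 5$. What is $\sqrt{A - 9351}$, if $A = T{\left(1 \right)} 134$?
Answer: $i \sqrt{9887} \approx 99.433 i$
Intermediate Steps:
$T{\left(m \right)} = -5 + m$
$A = -536$ ($A = \left(-5 + 1\right) 134 = \left(-4\right) 134 = -536$)
$\sqrt{A - 9351} = \sqrt{-536 - 9351} = \sqrt{-9887} = i \sqrt{9887}$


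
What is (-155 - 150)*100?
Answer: -30500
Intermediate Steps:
(-155 - 150)*100 = -305*100 = -30500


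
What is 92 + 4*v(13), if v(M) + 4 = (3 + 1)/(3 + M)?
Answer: 77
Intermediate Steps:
v(M) = -4 + 4/(3 + M) (v(M) = -4 + (3 + 1)/(3 + M) = -4 + 4/(3 + M))
92 + 4*v(13) = 92 + 4*(4*(-2 - 1*13)/(3 + 13)) = 92 + 4*(4*(-2 - 13)/16) = 92 + 4*(4*(1/16)*(-15)) = 92 + 4*(-15/4) = 92 - 15 = 77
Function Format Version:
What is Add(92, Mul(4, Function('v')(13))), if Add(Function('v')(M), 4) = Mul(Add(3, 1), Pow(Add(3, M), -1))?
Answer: 77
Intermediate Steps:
Function('v')(M) = Add(-4, Mul(4, Pow(Add(3, M), -1))) (Function('v')(M) = Add(-4, Mul(Add(3, 1), Pow(Add(3, M), -1))) = Add(-4, Mul(4, Pow(Add(3, M), -1))))
Add(92, Mul(4, Function('v')(13))) = Add(92, Mul(4, Mul(4, Pow(Add(3, 13), -1), Add(-2, Mul(-1, 13))))) = Add(92, Mul(4, Mul(4, Pow(16, -1), Add(-2, -13)))) = Add(92, Mul(4, Mul(4, Rational(1, 16), -15))) = Add(92, Mul(4, Rational(-15, 4))) = Add(92, -15) = 77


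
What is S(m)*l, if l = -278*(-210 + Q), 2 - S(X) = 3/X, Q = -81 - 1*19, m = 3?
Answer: 86180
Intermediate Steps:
Q = -100 (Q = -81 - 19 = -100)
S(X) = 2 - 3/X
l = 86180 (l = -278*(-210 - 100) = -278*(-310) = -1*(-86180) = 86180)
S(m)*l = (2 - 3/3)*86180 = (2 - 3*⅓)*86180 = (2 - 1)*86180 = 1*86180 = 86180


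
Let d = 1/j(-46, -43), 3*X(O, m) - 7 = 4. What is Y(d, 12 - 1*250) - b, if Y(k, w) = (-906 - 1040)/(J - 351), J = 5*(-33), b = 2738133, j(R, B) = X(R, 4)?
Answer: -706437341/258 ≈ -2.7381e+6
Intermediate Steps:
X(O, m) = 11/3 (X(O, m) = 7/3 + (⅓)*4 = 7/3 + 4/3 = 11/3)
j(R, B) = 11/3
d = 3/11 (d = 1/(11/3) = 3/11 ≈ 0.27273)
J = -165
Y(k, w) = 973/258 (Y(k, w) = (-906 - 1040)/(-165 - 351) = -1946/(-516) = -1946*(-1/516) = 973/258)
Y(d, 12 - 1*250) - b = 973/258 - 1*2738133 = 973/258 - 2738133 = -706437341/258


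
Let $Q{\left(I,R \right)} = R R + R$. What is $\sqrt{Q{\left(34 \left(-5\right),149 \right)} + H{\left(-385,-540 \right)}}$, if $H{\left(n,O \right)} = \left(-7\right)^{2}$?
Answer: $\sqrt{22399} \approx 149.66$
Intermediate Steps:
$H{\left(n,O \right)} = 49$
$Q{\left(I,R \right)} = R + R^{2}$ ($Q{\left(I,R \right)} = R^{2} + R = R + R^{2}$)
$\sqrt{Q{\left(34 \left(-5\right),149 \right)} + H{\left(-385,-540 \right)}} = \sqrt{149 \left(1 + 149\right) + 49} = \sqrt{149 \cdot 150 + 49} = \sqrt{22350 + 49} = \sqrt{22399}$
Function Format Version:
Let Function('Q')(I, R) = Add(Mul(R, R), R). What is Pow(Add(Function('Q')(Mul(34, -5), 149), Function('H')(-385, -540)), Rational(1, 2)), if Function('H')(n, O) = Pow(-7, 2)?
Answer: Pow(22399, Rational(1, 2)) ≈ 149.66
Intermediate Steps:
Function('H')(n, O) = 49
Function('Q')(I, R) = Add(R, Pow(R, 2)) (Function('Q')(I, R) = Add(Pow(R, 2), R) = Add(R, Pow(R, 2)))
Pow(Add(Function('Q')(Mul(34, -5), 149), Function('H')(-385, -540)), Rational(1, 2)) = Pow(Add(Mul(149, Add(1, 149)), 49), Rational(1, 2)) = Pow(Add(Mul(149, 150), 49), Rational(1, 2)) = Pow(Add(22350, 49), Rational(1, 2)) = Pow(22399, Rational(1, 2))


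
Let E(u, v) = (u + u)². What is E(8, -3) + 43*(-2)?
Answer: 170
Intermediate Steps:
E(u, v) = 4*u² (E(u, v) = (2*u)² = 4*u²)
E(8, -3) + 43*(-2) = 4*8² + 43*(-2) = 4*64 - 86 = 256 - 86 = 170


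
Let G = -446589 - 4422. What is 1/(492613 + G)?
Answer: 1/41602 ≈ 2.4037e-5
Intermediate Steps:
G = -451011
1/(492613 + G) = 1/(492613 - 451011) = 1/41602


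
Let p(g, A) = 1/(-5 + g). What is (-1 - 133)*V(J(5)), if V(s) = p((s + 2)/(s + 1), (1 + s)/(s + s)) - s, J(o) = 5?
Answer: 16214/23 ≈ 704.96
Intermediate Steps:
V(s) = 1/(-5 + (2 + s)/(1 + s)) - s (V(s) = 1/(-5 + (s + 2)/(s + 1)) - s = 1/(-5 + (2 + s)/(1 + s)) - s)
(-1 - 133)*V(J(5)) = (-1 - 133)*((-1 - 1*5 - 1*5*(3 + 4*5))/(3 + 4*5)) = -134*(-1 - 5 - 1*5*(3 + 20))/(3 + 20) = -134*(-1 - 5 - 1*5*23)/23 = -134*(-1 - 5 - 115)/23 = -134*(-121)/23 = -134*(-121/23) = 16214/23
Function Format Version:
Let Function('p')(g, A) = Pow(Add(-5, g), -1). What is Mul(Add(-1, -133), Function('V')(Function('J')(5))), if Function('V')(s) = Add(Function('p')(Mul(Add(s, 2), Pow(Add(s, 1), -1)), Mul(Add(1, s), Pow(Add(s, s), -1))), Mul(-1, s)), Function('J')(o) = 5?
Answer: Rational(16214, 23) ≈ 704.96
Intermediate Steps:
Function('V')(s) = Add(Pow(Add(-5, Mul(Pow(Add(1, s), -1), Add(2, s))), -1), Mul(-1, s)) (Function('V')(s) = Add(Pow(Add(-5, Mul(Add(s, 2), Pow(Add(s, 1), -1))), -1), Mul(-1, s)) = Add(Pow(Add(-5, Mul(Add(2, s), Pow(Add(1, s), -1))), -1), Mul(-1, s)) = Add(Pow(Add(-5, Mul(Pow(Add(1, s), -1), Add(2, s))), -1), Mul(-1, s)))
Mul(Add(-1, -133), Function('V')(Function('J')(5))) = Mul(Add(-1, -133), Mul(Pow(Add(3, Mul(4, 5)), -1), Add(-1, Mul(-1, 5), Mul(-1, 5, Add(3, Mul(4, 5)))))) = Mul(-134, Mul(Pow(Add(3, 20), -1), Add(-1, -5, Mul(-1, 5, Add(3, 20))))) = Mul(-134, Mul(Pow(23, -1), Add(-1, -5, Mul(-1, 5, 23)))) = Mul(-134, Mul(Rational(1, 23), Add(-1, -5, -115))) = Mul(-134, Mul(Rational(1, 23), -121)) = Mul(-134, Rational(-121, 23)) = Rational(16214, 23)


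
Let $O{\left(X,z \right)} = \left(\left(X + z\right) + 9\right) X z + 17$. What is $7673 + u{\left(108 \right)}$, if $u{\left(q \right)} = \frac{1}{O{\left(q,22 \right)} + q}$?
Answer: $\frac{2535074798}{330389} \approx 7673.0$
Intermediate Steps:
$O{\left(X,z \right)} = 17 + X z \left(9 + X + z\right)$ ($O{\left(X,z \right)} = \left(9 + X + z\right) X z + 17 = X \left(9 + X + z\right) z + 17 = X z \left(9 + X + z\right) + 17 = 17 + X z \left(9 + X + z\right)$)
$u{\left(q \right)} = \frac{1}{17 + 22 q^{2} + 683 q}$ ($u{\left(q \right)} = \frac{1}{\left(17 + q 22^{2} + 22 q^{2} + 9 q 22\right) + q} = \frac{1}{\left(17 + q 484 + 22 q^{2} + 198 q\right) + q} = \frac{1}{\left(17 + 484 q + 22 q^{2} + 198 q\right) + q} = \frac{1}{\left(17 + 22 q^{2} + 682 q\right) + q} = \frac{1}{17 + 22 q^{2} + 683 q}$)
$7673 + u{\left(108 \right)} = 7673 + \frac{1}{17 + 22 \cdot 108^{2} + 683 \cdot 108} = 7673 + \frac{1}{17 + 22 \cdot 11664 + 73764} = 7673 + \frac{1}{17 + 256608 + 73764} = 7673 + \frac{1}{330389} = \frac{2535074798}{330389}$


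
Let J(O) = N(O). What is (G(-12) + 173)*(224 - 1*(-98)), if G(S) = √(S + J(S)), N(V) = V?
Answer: 55706 + 644*I*√6 ≈ 55706.0 + 1577.5*I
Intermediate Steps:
J(O) = O
G(S) = √2*√S (G(S) = √(S + S) = √(2*S) = √2*√S)
(G(-12) + 173)*(224 - 1*(-98)) = (√2*√(-12) + 173)*(224 - 1*(-98)) = (√2*(2*I*√3) + 173)*(224 + 98) = (2*I*√6 + 173)*322 = (173 + 2*I*√6)*322 = 55706 + 644*I*√6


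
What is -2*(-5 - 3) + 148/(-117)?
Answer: 1724/117 ≈ 14.735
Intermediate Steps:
-2*(-5 - 3) + 148/(-117) = -2*(-8) - 1/117*148 = 16 - 148/117 = 1724/117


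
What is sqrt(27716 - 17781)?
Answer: sqrt(9935) ≈ 99.674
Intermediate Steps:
sqrt(27716 - 17781) = sqrt(9935)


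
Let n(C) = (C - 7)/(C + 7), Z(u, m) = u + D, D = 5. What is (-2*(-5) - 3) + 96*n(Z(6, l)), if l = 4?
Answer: 85/3 ≈ 28.333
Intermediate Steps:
Z(u, m) = 5 + u (Z(u, m) = u + 5 = 5 + u)
n(C) = (-7 + C)/(7 + C)
(-2*(-5) - 3) + 96*n(Z(6, l)) = (-2*(-5) - 3) + 96*((-7 + (5 + 6))/(7 + (5 + 6))) = (10 - 3) + 96*((-7 + 11)/(7 + 11)) = 7 + 96*(4/18) = 7 + 96*((1/18)*4) = 7 + 96*(2/9) = 7 + 64/3 = 85/3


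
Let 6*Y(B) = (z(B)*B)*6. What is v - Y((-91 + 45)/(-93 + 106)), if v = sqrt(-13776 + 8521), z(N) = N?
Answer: -2116/169 + I*sqrt(5255) ≈ -12.521 + 72.491*I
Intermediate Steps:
Y(B) = B**2 (Y(B) = ((B*B)*6)/6 = (B**2*6)/6 = (6*B**2)/6 = B**2)
v = I*sqrt(5255) (v = sqrt(-5255) = I*sqrt(5255) ≈ 72.491*I)
v - Y((-91 + 45)/(-93 + 106)) = I*sqrt(5255) - ((-91 + 45)/(-93 + 106))**2 = I*sqrt(5255) - (-46/13)**2 = I*sqrt(5255) - 1*2116/169 = I*sqrt(5255) - 2116/169 = -2116/169 + I*sqrt(5255)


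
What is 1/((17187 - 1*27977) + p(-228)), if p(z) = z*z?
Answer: 1/41194 ≈ 2.4275e-5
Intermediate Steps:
p(z) = z²
1/((17187 - 1*27977) + p(-228)) = 1/((17187 - 1*27977) + (-228)²) = 1/((17187 - 27977) + 51984) = 1/(-10790 + 51984) = 1/41194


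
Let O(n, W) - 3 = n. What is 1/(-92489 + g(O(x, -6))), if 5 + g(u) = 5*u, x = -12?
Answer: -1/92539 ≈ -1.0806e-5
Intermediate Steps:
O(n, W) = 3 + n
g(u) = -5 + 5*u
1/(-92489 + g(O(x, -6))) = 1/(-92489 + (-5 + 5*(3 - 12))) = 1/(-92489 + (-5 + 5*(-9))) = 1/(-92489 + (-5 - 45)) = 1/(-92489 - 50) = 1/(-92539) = -1/92539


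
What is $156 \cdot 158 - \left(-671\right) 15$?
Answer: $34713$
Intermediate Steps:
$156 \cdot 158 - \left(-671\right) 15 = 24648 - -10065 = 24648 + 10065 = 34713$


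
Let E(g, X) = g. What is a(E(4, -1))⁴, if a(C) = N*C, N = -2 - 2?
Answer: 65536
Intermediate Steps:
N = -4
a(C) = -4*C
a(E(4, -1))⁴ = (-4*4)⁴ = (-16)⁴ = 65536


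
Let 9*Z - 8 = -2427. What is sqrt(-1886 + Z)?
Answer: I*sqrt(19393)/3 ≈ 46.42*I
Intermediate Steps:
Z = -2419/9 (Z = 8/9 + (1/9)*(-2427) = 8/9 - 809/3 = -2419/9 ≈ -268.78)
sqrt(-1886 + Z) = sqrt(-1886 - 2419/9) = sqrt(-19393/9) = I*sqrt(19393)/3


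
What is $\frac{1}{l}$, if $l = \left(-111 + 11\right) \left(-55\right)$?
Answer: $\frac{1}{5500} \approx 0.00018182$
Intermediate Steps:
$l = 5500$ ($l = \left(-100\right) \left(-55\right) = 5500$)
$\frac{1}{l} = \frac{1}{5500}$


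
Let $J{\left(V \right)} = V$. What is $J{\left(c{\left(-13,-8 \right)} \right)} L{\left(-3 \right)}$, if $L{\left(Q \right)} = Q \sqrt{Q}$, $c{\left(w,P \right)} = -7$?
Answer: $21 i \sqrt{3} \approx 36.373 i$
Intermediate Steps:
$L{\left(Q \right)} = Q^{\frac{3}{2}}$
$J{\left(c{\left(-13,-8 \right)} \right)} L{\left(-3 \right)} = - 7 \left(-3\right)^{\frac{3}{2}} = - 7 \left(- 3 i \sqrt{3}\right) = 21 i \sqrt{3}$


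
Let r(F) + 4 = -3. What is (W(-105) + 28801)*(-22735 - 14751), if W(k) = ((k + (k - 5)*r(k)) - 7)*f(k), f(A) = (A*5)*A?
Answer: -1360781197786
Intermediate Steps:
r(F) = -7 (r(F) = -4 - 3 = -7)
f(A) = 5*A**2 (f(A) = (5*A)*A = 5*A**2)
W(k) = 5*k**2*(28 - 6*k) (W(k) = ((k + (k - 5)*(-7)) - 7)*(5*k**2) = ((k + (-5 + k)*(-7)) - 7)*(5*k**2) = ((k + (35 - 7*k)) - 7)*(5*k**2) = ((35 - 6*k) - 7)*(5*k**2) = (28 - 6*k)*(5*k**2) = 5*k**2*(28 - 6*k))
(W(-105) + 28801)*(-22735 - 14751) = ((-105)**2*(140 - 30*(-105)) + 28801)*(-22735 - 14751) = (11025*(140 + 3150) + 28801)*(-37486) = (11025*3290 + 28801)*(-37486) = (36272250 + 28801)*(-37486) = 36301051*(-37486) = -1360781197786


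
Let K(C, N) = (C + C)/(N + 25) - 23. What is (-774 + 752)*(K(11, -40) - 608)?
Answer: 208714/15 ≈ 13914.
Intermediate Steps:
K(C, N) = -23 + 2*C/(25 + N) (K(C, N) = (2*C)/(25 + N) - 23 = 2*C/(25 + N) - 23 = -23 + 2*C/(25 + N))
(-774 + 752)*(K(11, -40) - 608) = (-774 + 752)*((-575 - 23*(-40) + 2*11)/(25 - 40) - 608) = -22*((-575 + 920 + 22)/(-15) - 608) = -22*(-1/15*367 - 608) = -22*(-367/15 - 608) = -22*(-9487/15) = 208714/15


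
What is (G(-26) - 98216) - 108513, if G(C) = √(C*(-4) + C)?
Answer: -206729 + √78 ≈ -2.0672e+5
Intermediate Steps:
G(C) = √3*√(-C) (G(C) = √(-4*C + C) = √(-3*C) = √3*√(-C))
(G(-26) - 98216) - 108513 = (√3*√(-1*(-26)) - 98216) - 108513 = (√3*√26 - 98216) - 108513 = (√78 - 98216) - 108513 = (-98216 + √78) - 108513 = -206729 + √78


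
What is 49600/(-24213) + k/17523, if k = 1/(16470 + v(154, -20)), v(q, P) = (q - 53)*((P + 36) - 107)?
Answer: -2108825286329/1029455380107 ≈ -2.0485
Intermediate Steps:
v(q, P) = (-71 + P)*(-53 + q) (v(q, P) = (-53 + q)*((36 + P) - 107) = (-53 + q)*(-71 + P) = (-71 + P)*(-53 + q))
k = 1/7279 (k = 1/(16470 + (3763 - 71*154 - 53*(-20) - 20*154)) = 1/(16470 + (3763 - 10934 + 1060 - 3080)) = 1/(16470 - 9191) = 1/7279 ≈ 0.00013738)
49600/(-24213) + k/17523 = 49600/(-24213) + (1/7279)/17523 = 49600*(-1/24213) + (1/7279)*(1/17523) = -49600/24213 + 1/127549917 = -2108825286329/1029455380107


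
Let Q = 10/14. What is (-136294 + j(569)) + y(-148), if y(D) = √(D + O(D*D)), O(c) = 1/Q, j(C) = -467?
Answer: -136761 + I*√3665/5 ≈ -1.3676e+5 + 12.108*I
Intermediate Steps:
Q = 5/7 (Q = 10*(1/14) = 5/7 ≈ 0.71429)
O(c) = 7/5 (O(c) = 1/(5/7) = 7/5)
y(D) = √(7/5 + D) (y(D) = √(D + 7/5) = √(7/5 + D))
(-136294 + j(569)) + y(-148) = (-136294 - 467) + √(35 + 25*(-148))/5 = -136761 + √(35 - 3700)/5 = -136761 + √(-3665)/5 = -136761 + (I*√3665)/5 = -136761 + I*√3665/5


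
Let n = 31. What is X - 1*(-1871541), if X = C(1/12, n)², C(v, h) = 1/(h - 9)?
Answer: 905825845/484 ≈ 1.8715e+6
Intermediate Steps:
C(v, h) = 1/(-9 + h)
X = 1/484 (X = (1/(-9 + 31))² = (1/22)² = 1/484 ≈ 0.0020661)
X - 1*(-1871541) = 1/484 - 1*(-1871541) = 1/484 + 1871541 = 905825845/484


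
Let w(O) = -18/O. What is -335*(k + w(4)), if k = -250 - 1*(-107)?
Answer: 98825/2 ≈ 49413.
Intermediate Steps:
k = -143 (k = -250 + 107 = -143)
-335*(k + w(4)) = -335*(-143 - 18/4) = -335*(-143 - 18*¼) = -335*(-143 - 9/2) = -335*(-295/2) = 98825/2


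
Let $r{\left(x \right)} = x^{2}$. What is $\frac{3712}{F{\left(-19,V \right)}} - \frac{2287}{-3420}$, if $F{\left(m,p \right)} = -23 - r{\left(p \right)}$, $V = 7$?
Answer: $- \frac{19337}{380} \approx -50.887$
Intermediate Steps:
$F{\left(m,p \right)} = -23 - p^{2}$
$\frac{3712}{F{\left(-19,V \right)}} - \frac{2287}{-3420} = \frac{3712}{-23 - 7^{2}} - \frac{2287}{-3420} = \frac{3712}{-23 - 49} - - \frac{2287}{3420} = \frac{3712}{-23 - 49} + \frac{2287}{3420} = \frac{3712}{-72} + \frac{2287}{3420} = 3712 \left(- \frac{1}{72}\right) + \frac{2287}{3420} = - \frac{464}{9} + \frac{2287}{3420} = - \frac{19337}{380}$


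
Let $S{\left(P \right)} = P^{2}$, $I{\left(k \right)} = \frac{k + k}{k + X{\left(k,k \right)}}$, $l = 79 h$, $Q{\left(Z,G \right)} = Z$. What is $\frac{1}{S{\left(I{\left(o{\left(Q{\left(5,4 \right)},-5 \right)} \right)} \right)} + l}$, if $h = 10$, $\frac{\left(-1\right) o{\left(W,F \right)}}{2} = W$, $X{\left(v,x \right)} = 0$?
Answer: $\frac{1}{794} \approx 0.0012594$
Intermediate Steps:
$o{\left(W,F \right)} = - 2 W$
$l = 790$ ($l = 79 \cdot 10 = 790$)
$I{\left(k \right)} = 2$ ($I{\left(k \right)} = \frac{k + k}{k + 0} = \frac{2 k}{k} = 2$)
$\frac{1}{S{\left(I{\left(o{\left(Q{\left(5,4 \right)},-5 \right)} \right)} \right)} + l} = \frac{1}{2^{2} + 790} = \frac{1}{4 + 790} = \frac{1}{794}$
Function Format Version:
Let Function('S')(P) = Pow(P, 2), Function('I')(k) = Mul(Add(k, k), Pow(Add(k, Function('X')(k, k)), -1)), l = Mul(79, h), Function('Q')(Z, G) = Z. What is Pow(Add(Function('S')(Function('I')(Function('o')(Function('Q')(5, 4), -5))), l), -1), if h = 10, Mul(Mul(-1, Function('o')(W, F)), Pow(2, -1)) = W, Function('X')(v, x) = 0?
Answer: Rational(1, 794) ≈ 0.0012594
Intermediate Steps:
Function('o')(W, F) = Mul(-2, W)
l = 790 (l = Mul(79, 10) = 790)
Function('I')(k) = 2 (Function('I')(k) = Mul(Add(k, k), Pow(Add(k, 0), -1)) = Mul(Mul(2, k), Pow(k, -1)) = 2)
Pow(Add(Function('S')(Function('I')(Function('o')(Function('Q')(5, 4), -5))), l), -1) = Pow(Add(Pow(2, 2), 790), -1) = Pow(Add(4, 790), -1) = Pow(794, -1) = Rational(1, 794)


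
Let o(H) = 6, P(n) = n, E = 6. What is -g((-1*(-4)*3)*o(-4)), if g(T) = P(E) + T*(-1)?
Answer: 66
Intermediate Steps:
g(T) = 6 - T (g(T) = 6 + T*(-1) = 6 - T)
-g((-1*(-4)*3)*o(-4)) = -(6 - -1*(-4)*3*6) = -(6 - 4*3*6) = -(6 - 12*6) = -(6 - 1*72) = -(6 - 72) = -1*(-66) = 66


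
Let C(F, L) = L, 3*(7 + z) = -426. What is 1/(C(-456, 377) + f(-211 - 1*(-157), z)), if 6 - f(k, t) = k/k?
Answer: 1/382 ≈ 0.0026178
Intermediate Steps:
z = -149 (z = -7 + (⅓)*(-426) = -7 - 142 = -149)
f(k, t) = 5 (f(k, t) = 6 - k/k = 6 - 1*1 = 6 - 1 = 5)
1/(C(-456, 377) + f(-211 - 1*(-157), z)) = 1/(377 + 5) = 1/382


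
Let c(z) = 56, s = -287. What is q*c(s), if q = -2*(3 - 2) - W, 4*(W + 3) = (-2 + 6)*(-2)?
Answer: 168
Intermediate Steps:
W = -5 (W = -3 + ((-2 + 6)*(-2))/4 = -3 + (4*(-2))/4 = -3 + (1/4)*(-8) = -3 - 2 = -5)
q = 3 (q = -2*(3 - 2) - 1*(-5) = -2*1 + 5 = -2 + 5 = 3)
q*c(s) = 3*56 = 168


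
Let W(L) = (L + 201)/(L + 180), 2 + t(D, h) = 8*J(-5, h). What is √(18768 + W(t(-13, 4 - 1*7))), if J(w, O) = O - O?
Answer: √594680734/178 ≈ 137.00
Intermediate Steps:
J(w, O) = 0
t(D, h) = -2 (t(D, h) = -2 + 8*0 = -2 + 0 = -2)
W(L) = (201 + L)/(180 + L)
√(18768 + W(t(-13, 4 - 1*7))) = √(18768 + (201 - 2)/(180 - 2)) = √(18768 + 199/178) = √(3340903/178) = √594680734/178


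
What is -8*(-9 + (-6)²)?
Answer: -216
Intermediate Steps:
-8*(-9 + (-6)²) = -8*(-9 + 36) = -8*27 = -216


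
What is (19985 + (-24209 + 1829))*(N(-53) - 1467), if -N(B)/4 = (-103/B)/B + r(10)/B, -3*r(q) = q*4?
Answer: 29625318935/8427 ≈ 3.5155e+6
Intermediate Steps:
r(q) = -4*q/3 (r(q) = -q*4/3 = -4*q/3)
N(B) = 412/B² + 160/(3*B) (N(B) = -4*((-103/B)/B + (-4/3*10)/B) = -4*(-103/B² - 40/(3*B)) = 412/B² + 160/(3*B))
(19985 + (-24209 + 1829))*(N(-53) - 1467) = (19985 + (-24209 + 1829))*((4/3)*(309 + 40*(-53))/(-53)² - 1467) = (19985 - 22380)*((4/3)*(1/2809)*(309 - 2120) - 1467) = -2395*((4/3)*(1/2809)*(-1811) - 1467) = -2395*(-7244/8427 - 1467) = -2395*(-12369653/8427) = 29625318935/8427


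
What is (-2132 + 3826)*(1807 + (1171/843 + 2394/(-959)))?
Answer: 353308022452/115491 ≈ 3.0592e+6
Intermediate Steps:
(-2132 + 3826)*(1807 + (1171/843 + 2394/(-959))) = 1694*(1807 + (1171*(1/843) + 2394*(-1/959))) = 1694*(1807 + (1171/843 - 342/137)) = 1694*(1807 - 127879/115491) = 1694*(208564358/115491) = 353308022452/115491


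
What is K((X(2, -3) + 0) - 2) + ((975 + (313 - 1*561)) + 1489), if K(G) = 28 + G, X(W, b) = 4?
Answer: 2246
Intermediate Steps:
K((X(2, -3) + 0) - 2) + ((975 + (313 - 1*561)) + 1489) = (28 + ((4 + 0) - 2)) + ((975 + (313 - 1*561)) + 1489) = (28 + (4 - 2)) + ((975 + (313 - 561)) + 1489) = (28 + 2) + ((975 - 248) + 1489) = 30 + (727 + 1489) = 30 + 2216 = 2246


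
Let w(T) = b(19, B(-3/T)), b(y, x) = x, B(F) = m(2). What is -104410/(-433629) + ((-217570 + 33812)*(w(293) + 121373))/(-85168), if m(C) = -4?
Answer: 4835515188197219/18465657336 ≈ 2.6187e+5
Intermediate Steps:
B(F) = -4
w(T) = -4
-104410/(-433629) + ((-217570 + 33812)*(w(293) + 121373))/(-85168) = -104410/(-433629) + ((-217570 + 33812)*(-4 + 121373))/(-85168) = -104410*(-1/433629) - 183758*121369*(-1/85168) = 104410/433629 - 22302524702*(-1/85168) = 104410/433629 + 11151262351/42584 = 4835515188197219/18465657336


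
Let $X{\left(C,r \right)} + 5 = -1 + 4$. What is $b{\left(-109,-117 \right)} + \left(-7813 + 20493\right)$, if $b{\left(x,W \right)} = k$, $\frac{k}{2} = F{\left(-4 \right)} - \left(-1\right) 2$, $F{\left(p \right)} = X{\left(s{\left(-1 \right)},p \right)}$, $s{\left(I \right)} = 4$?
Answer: $12680$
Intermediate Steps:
$X{\left(C,r \right)} = -2$ ($X{\left(C,r \right)} = -5 + \left(-1 + 4\right) = -5 + 3 = -2$)
$F{\left(p \right)} = -2$
$k = 0$ ($k = 2 \left(-2 - \left(-1\right) 2\right) = 2 \left(-2 - -2\right) = 2 \left(-2 + 2\right) = 2 \cdot 0 = 0$)
$b{\left(x,W \right)} = 0$
$b{\left(-109,-117 \right)} + \left(-7813 + 20493\right) = 0 + \left(-7813 + 20493\right) = 0 + 12680 = 12680$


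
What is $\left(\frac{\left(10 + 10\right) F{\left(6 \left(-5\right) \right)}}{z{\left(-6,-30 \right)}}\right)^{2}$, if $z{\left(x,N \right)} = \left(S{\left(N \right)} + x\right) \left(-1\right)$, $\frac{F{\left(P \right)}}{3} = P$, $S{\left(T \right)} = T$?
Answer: $2500$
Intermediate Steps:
$F{\left(P \right)} = 3 P$
$z{\left(x,N \right)} = - N - x$ ($z{\left(x,N \right)} = \left(N + x\right) \left(-1\right) = - N - x$)
$\left(\frac{\left(10 + 10\right) F{\left(6 \left(-5\right) \right)}}{z{\left(-6,-30 \right)}}\right)^{2} = \left(\frac{\left(10 + 10\right) 3 \cdot 6 \left(-5\right)}{\left(-1\right) \left(-30\right) - -6}\right)^{2} = \left(\frac{20 \cdot 3 \left(-30\right)}{30 + 6}\right)^{2} = \left(\frac{20 \left(-90\right)}{36}\right)^{2} = \left(\left(-1800\right) \frac{1}{36}\right)^{2} = \left(-50\right)^{2} = 2500$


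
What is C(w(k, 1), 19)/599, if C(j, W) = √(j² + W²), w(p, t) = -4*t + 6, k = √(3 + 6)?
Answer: √365/599 ≈ 0.031895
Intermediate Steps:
k = 3 (k = √9 = 3)
w(p, t) = 6 - 4*t
C(j, W) = √(W² + j²)
C(w(k, 1), 19)/599 = √(19² + (6 - 4*1)²)/599 = √(361 + (6 - 4)²)*(1/599) = √(361 + 2²)*(1/599) = √(361 + 4)*(1/599) = √365*(1/599) = √365/599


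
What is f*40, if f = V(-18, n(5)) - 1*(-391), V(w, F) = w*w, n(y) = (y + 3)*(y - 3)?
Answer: 28600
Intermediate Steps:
n(y) = (-3 + y)*(3 + y) (n(y) = (3 + y)*(-3 + y) = (-3 + y)*(3 + y))
V(w, F) = w**2
f = 715 (f = (-18)**2 - 1*(-391) = 324 + 391 = 715)
f*40 = 715*40 = 28600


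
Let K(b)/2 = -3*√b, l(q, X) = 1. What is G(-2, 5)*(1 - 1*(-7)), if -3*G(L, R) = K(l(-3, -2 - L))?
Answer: 16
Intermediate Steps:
K(b) = -6*√b (K(b) = 2*(-3*√b) = -6*√b)
G(L, R) = 2 (G(L, R) = -(-2)*√1 = -(-2) = -⅓*(-6) = 2)
G(-2, 5)*(1 - 1*(-7)) = 2*(1 - 1*(-7)) = 2*(1 + 7) = 2*8 = 16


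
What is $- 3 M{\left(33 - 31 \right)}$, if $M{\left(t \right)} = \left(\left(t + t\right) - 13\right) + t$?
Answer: $21$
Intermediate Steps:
$M{\left(t \right)} = -13 + 3 t$ ($M{\left(t \right)} = \left(2 t - 13\right) + t = \left(-13 + 2 t\right) + t = -13 + 3 t$)
$- 3 M{\left(33 - 31 \right)} = - 3 \left(-13 + 3 \left(33 - 31\right)\right) = - 3 \left(-13 + 3 \cdot 2\right) = - 3 \left(-13 + 6\right) = \left(-3\right) \left(-7\right) = 21$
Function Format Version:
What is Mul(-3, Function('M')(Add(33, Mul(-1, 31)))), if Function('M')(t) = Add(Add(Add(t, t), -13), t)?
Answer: 21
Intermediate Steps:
Function('M')(t) = Add(-13, Mul(3, t)) (Function('M')(t) = Add(Add(Mul(2, t), -13), t) = Add(Add(-13, Mul(2, t)), t) = Add(-13, Mul(3, t)))
Mul(-3, Function('M')(Add(33, Mul(-1, 31)))) = Mul(-3, Add(-13, Mul(3, Add(33, Mul(-1, 31))))) = Mul(-3, Add(-13, Mul(3, Add(33, -31)))) = Mul(-3, Add(-13, Mul(3, 2))) = Mul(-3, Add(-13, 6)) = Mul(-3, -7) = 21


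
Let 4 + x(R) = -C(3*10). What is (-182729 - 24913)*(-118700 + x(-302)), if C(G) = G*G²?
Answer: 30254269968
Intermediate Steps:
C(G) = G³
x(R) = -27004 (x(R) = -4 - (3*10)³ = -4 - 1*30³ = -4 - 1*27000 = -4 - 27000 = -27004)
(-182729 - 24913)*(-118700 + x(-302)) = (-182729 - 24913)*(-118700 - 27004) = -207642*(-145704) = 30254269968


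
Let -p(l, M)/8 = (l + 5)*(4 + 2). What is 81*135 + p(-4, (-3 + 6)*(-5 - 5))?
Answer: 10887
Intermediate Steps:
p(l, M) = -240 - 48*l (p(l, M) = -8*(l + 5)*(4 + 2) = -8*(5 + l)*6 = -8*(30 + 6*l) = -240 - 48*l)
81*135 + p(-4, (-3 + 6)*(-5 - 5)) = 81*135 + (-240 - 48*(-4)) = 10935 + (-240 + 192) = 10935 - 48 = 10887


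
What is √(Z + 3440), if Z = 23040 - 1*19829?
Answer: 3*√739 ≈ 81.554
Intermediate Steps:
Z = 3211 (Z = 23040 - 19829 = 3211)
√(Z + 3440) = √(3211 + 3440) = √6651 = 3*√739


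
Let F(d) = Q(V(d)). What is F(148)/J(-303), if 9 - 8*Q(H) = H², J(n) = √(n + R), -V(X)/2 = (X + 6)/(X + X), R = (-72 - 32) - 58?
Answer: -8671*I*√465/4074144 ≈ -0.045894*I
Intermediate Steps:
R = -162 (R = -104 - 58 = -162)
V(X) = -(6 + X)/X (V(X) = -2*(X + 6)/(X + X) = -2*(6 + X)/(2*X) = -2*(6 + X)*1/(2*X) = -(6 + X)/X)
J(n) = √(-162 + n) (J(n) = √(n - 162) = √(-162 + n))
Q(H) = 9/8 - H²/8
F(d) = 9/8 - (-6 - d)²/(8*d²) (F(d) = 9/8 - (-6 - d)²/d²/8 = 9/8 - (-6 - d)²/(8*d²))
F(148)/J(-303) = (9/8 - ⅛*(6 + 148)²/148²)/(√(-162 - 303)) = (9/8 - ⅛*1/21904*154²)/(√(-465)) = (9/8 - ⅛*1/21904*23716)/((I*√465)) = (9/8 - 5929/43808)*(-I*√465/465) = 43355*(-I*√465/465)/43808 = -8671*I*√465/4074144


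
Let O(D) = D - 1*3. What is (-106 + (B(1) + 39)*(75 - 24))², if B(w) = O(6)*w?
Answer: 4145296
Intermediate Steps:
O(D) = -3 + D (O(D) = D - 3 = -3 + D)
B(w) = 3*w (B(w) = (-3 + 6)*w = 3*w)
(-106 + (B(1) + 39)*(75 - 24))² = (-106 + (3*1 + 39)*(75 - 24))² = (-106 + (3 + 39)*51)² = (-106 + 42*51)² = (-106 + 2142)² = 2036² = 4145296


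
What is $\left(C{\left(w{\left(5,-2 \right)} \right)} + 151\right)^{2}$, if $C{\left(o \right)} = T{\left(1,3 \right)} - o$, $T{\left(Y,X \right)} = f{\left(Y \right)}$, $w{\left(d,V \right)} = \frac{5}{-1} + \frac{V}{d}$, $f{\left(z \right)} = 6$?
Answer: $\frac{659344}{25} \approx 26374.0$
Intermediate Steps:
$w{\left(d,V \right)} = -5 + \frac{V}{d}$ ($w{\left(d,V \right)} = 5 \left(-1\right) + \frac{V}{d} = -5 + \frac{V}{d}$)
$T{\left(Y,X \right)} = 6$
$C{\left(o \right)} = 6 - o$
$\left(C{\left(w{\left(5,-2 \right)} \right)} + 151\right)^{2} = \left(\left(6 - \left(-5 - \frac{2}{5}\right)\right) + 151\right)^{2} = \left(\left(6 - - \frac{27}{5}\right) + 151\right)^{2} = \left(\left(6 + \frac{27}{5}\right) + 151\right)^{2} = \left(\frac{57}{5} + 151\right)^{2} = \left(\frac{812}{5}\right)^{2} = \frac{659344}{25}$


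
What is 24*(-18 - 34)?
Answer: -1248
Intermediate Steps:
24*(-18 - 34) = 24*(-52) = -1248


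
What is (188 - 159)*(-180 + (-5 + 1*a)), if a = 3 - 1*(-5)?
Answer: -5133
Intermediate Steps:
a = 8 (a = 3 + 5 = 8)
(188 - 159)*(-180 + (-5 + 1*a)) = (188 - 159)*(-180 + (-5 + 1*8)) = 29*(-180 + (-5 + 8)) = 29*(-180 + 3) = 29*(-177) = -5133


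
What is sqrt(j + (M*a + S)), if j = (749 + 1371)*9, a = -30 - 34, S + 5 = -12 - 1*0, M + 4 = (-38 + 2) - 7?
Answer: sqrt(22071) ≈ 148.56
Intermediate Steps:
M = -47 (M = -4 + ((-38 + 2) - 7) = -4 + (-36 - 7) = -4 - 43 = -47)
S = -17 (S = -5 + (-12 - 1*0) = -5 + (-12 + 0) = -5 - 12 = -17)
a = -64
j = 19080 (j = 2120*9 = 19080)
sqrt(j + (M*a + S)) = sqrt(19080 + (-47*(-64) - 17)) = sqrt(19080 + (3008 - 17)) = sqrt(19080 + 2991) = sqrt(22071)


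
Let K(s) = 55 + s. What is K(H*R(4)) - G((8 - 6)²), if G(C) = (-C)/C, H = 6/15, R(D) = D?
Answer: 288/5 ≈ 57.600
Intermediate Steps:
H = ⅖ (H = 6*(1/15) = ⅖ ≈ 0.40000)
G(C) = -1
K(H*R(4)) - G((8 - 6)²) = (55 + (⅖)*4) - 1*(-1) = (55 + 8/5) + 1 = 283/5 + 1 = 288/5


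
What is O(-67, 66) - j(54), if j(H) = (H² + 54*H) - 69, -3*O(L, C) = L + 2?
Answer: -17224/3 ≈ -5741.3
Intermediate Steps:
O(L, C) = -⅔ - L/3 (O(L, C) = -(L + 2)/3 = -(2 + L)/3 = -⅔ - L/3)
j(H) = -69 + H² + 54*H
O(-67, 66) - j(54) = (-⅔ - ⅓*(-67)) - (-69 + 54² + 54*54) = (-⅔ + 67/3) - (-69 + 2916 + 2916) = 65/3 - 1*5763 = 65/3 - 5763 = -17224/3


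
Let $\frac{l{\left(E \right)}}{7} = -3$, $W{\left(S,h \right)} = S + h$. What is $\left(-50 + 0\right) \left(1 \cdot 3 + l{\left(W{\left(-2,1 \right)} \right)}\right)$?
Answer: $900$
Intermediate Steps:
$l{\left(E \right)} = -21$ ($l{\left(E \right)} = 7 \left(-3\right) = -21$)
$\left(-50 + 0\right) \left(1 \cdot 3 + l{\left(W{\left(-2,1 \right)} \right)}\right) = \left(-50 + 0\right) \left(1 \cdot 3 - 21\right) = - 50 \left(3 - 21\right) = \left(-50\right) \left(-18\right) = 900$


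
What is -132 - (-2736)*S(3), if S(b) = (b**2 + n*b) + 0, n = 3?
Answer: 49116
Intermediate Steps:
S(b) = b**2 + 3*b (S(b) = (b**2 + 3*b) + 0 = b**2 + 3*b)
-132 - (-2736)*S(3) = -132 - (-2736)*3*(3 + 3) = -132 - (-2736)*3*6 = -132 - (-2736)*18 = -132 - 152*(-324) = -132 + 49248 = 49116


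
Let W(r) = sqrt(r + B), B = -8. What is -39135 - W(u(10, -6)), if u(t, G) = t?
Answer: -39135 - sqrt(2) ≈ -39136.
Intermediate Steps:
W(r) = sqrt(-8 + r) (W(r) = sqrt(r - 8) = sqrt(-8 + r))
-39135 - W(u(10, -6)) = -39135 - sqrt(-8 + 10) = -39135 - sqrt(2)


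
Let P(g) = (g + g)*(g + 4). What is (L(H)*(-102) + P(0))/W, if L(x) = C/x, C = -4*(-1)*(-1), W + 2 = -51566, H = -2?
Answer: 51/12892 ≈ 0.0039559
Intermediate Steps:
W = -51568 (W = -2 - 51566 = -51568)
C = -4 (C = 4*(-1) = -4)
P(g) = 2*g*(4 + g) (P(g) = (2*g)*(4 + g) = 2*g*(4 + g))
L(x) = -4/x
(L(H)*(-102) + P(0))/W = (-4/(-2)*(-102) + 2*0*(4 + 0))/(-51568) = (-4*(-½)*(-102) + 2*0*4)*(-1/51568) = (2*(-102) + 0)*(-1/51568) = (-204 + 0)*(-1/51568) = -204*(-1/51568) = 51/12892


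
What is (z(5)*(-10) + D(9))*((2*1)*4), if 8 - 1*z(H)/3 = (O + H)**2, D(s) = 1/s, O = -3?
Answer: -8632/9 ≈ -959.11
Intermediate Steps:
D(s) = 1/s
z(H) = 24 - 3*(-3 + H)**2
(z(5)*(-10) + D(9))*((2*1)*4) = ((24 - 3*(-3 + 5)**2)*(-10) + 1/9)*((2*1)*4) = ((24 - 3*2**2)*(-10) + 1/9)*(2*4) = ((24 - 3*4)*(-10) + 1/9)*8 = ((24 - 12)*(-10) + 1/9)*8 = (12*(-10) + 1/9)*8 = (-120 + 1/9)*8 = -1079/9*8 = -8632/9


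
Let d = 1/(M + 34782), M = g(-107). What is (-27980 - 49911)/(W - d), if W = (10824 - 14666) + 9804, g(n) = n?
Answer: -2700870425/206732349 ≈ -13.065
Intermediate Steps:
W = 5962 (W = -3842 + 9804 = 5962)
M = -107
d = 1/34675 (d = 1/(-107 + 34782) = 1/34675 ≈ 2.8839e-5)
(-27980 - 49911)/(W - d) = (-27980 - 49911)/(5962 - 1*1/34675) = -77891/(5962 - 1/34675) = -77891/206732349/34675 = -77891*34675/206732349 = -2700870425/206732349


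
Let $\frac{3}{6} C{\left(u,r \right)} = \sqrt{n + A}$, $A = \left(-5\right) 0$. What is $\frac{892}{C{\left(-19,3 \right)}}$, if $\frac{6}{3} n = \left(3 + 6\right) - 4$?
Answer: $\frac{446 \sqrt{10}}{5} \approx 282.08$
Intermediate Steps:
$A = 0$
$n = \frac{5}{2}$ ($n = \frac{\left(3 + 6\right) - 4}{2} = \frac{9 - 4}{2} = \frac{1}{2} \cdot 5 = \frac{5}{2} \approx 2.5$)
$C{\left(u,r \right)} = \sqrt{10}$ ($C{\left(u,r \right)} = 2 \sqrt{\frac{5}{2} + 0} = 2 \sqrt{\frac{5}{2}} = 2 \frac{\sqrt{10}}{2} = \sqrt{10}$)
$\frac{892}{C{\left(-19,3 \right)}} = \frac{892}{\sqrt{10}} = 892 \frac{\sqrt{10}}{10} = \frac{446 \sqrt{10}}{5}$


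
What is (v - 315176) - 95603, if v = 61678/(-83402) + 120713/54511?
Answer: -933764357863285/2273163211 ≈ -4.1078e+5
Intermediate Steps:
v = 3352788084/2273163211 (v = 61678*(-1/83402) + 120713*(1/54511) = -30839/41701 + 120713/54511 = 3352788084/2273163211 ≈ 1.4749)
(v - 315176) - 95603 = (3352788084/2273163211 - 315176) - 95603 = -716443135402052/2273163211 - 95603 = -933764357863285/2273163211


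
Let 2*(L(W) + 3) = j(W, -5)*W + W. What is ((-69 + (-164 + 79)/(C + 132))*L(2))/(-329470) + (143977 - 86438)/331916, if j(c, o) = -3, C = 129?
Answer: 491784625961/2854201113972 ≈ 0.17230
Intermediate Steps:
L(W) = -3 - W (L(W) = -3 + (-3*W + W)/2 = -3 + (-2*W)/2 = -3 - W)
((-69 + (-164 + 79)/(C + 132))*L(2))/(-329470) + (143977 - 86438)/331916 = ((-69 + (-164 + 79)/(129 + 132))*(-3 - 1*2))/(-329470) + (143977 - 86438)/331916 = ((-69 - 85/261)*(-3 - 2))*(-1/329470) + 57539*(1/331916) = ((-69 - 85*1/261)*(-5))*(-1/329470) + 57539/331916 = ((-69 - 85/261)*(-5))*(-1/329470) + 57539/331916 = -18094/261*(-5)*(-1/329470) + 57539/331916 = (90470/261)*(-1/329470) + 57539/331916 = -9047/8599167 + 57539/331916 = 491784625961/2854201113972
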